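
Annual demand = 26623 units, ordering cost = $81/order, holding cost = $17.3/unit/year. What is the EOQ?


Formula: EOQ = sqrt(2 * D * S / H)
Numerator: 2 * 26623 * 81 = 4312926
2DS/H = 4312926 / 17.3 = 249302.1
EOQ = sqrt(249302.1) = 499.3 units

499.3 units


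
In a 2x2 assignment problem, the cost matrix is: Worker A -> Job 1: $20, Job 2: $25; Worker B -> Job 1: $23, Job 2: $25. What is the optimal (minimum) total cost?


Option 1: A->1 + B->2 = $20 + $25 = $45
Option 2: A->2 + B->1 = $25 + $23 = $48
Min cost = min($45, $48) = $45

$45


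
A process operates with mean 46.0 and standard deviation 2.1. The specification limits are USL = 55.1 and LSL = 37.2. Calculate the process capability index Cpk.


Cpu = (55.1 - 46.0) / (3 * 2.1) = 1.44
Cpl = (46.0 - 37.2) / (3 * 2.1) = 1.4
Cpk = min(1.44, 1.4) = 1.4

1.4


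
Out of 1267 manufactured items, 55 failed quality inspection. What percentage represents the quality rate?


Formula: Quality Rate = Good Pieces / Total Pieces * 100
Good pieces = 1267 - 55 = 1212
QR = 1212 / 1267 * 100 = 95.7%

95.7%


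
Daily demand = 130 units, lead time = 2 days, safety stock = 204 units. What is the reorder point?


Formula: ROP = (Daily Demand * Lead Time) + Safety Stock
Demand during lead time = 130 * 2 = 260 units
ROP = 260 + 204 = 464 units

464 units


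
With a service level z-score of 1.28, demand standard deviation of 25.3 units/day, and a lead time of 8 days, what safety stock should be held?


Formula: SS = z * sigma_d * sqrt(LT)
sqrt(LT) = sqrt(8) = 2.8284
SS = 1.28 * 25.3 * 2.8284
SS = 91.6 units

91.6 units


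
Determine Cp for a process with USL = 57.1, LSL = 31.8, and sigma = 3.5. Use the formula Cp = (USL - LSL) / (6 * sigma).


Cp = (57.1 - 31.8) / (6 * 3.5)

1.2


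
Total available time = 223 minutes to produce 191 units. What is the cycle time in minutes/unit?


Formula: CT = Available Time / Number of Units
CT = 223 min / 191 units
CT = 1.17 min/unit

1.17 min/unit


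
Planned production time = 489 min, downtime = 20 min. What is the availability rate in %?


Formula: Availability = (Planned Time - Downtime) / Planned Time * 100
Uptime = 489 - 20 = 469 min
Availability = 469 / 489 * 100 = 95.9%

95.9%


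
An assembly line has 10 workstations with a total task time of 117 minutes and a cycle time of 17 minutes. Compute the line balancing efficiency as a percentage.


Formula: Efficiency = Sum of Task Times / (N_stations * CT) * 100
Total station capacity = 10 stations * 17 min = 170 min
Efficiency = 117 / 170 * 100 = 68.8%

68.8%


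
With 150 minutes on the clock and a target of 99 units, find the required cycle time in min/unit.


Formula: CT = Available Time / Number of Units
CT = 150 min / 99 units
CT = 1.52 min/unit

1.52 min/unit


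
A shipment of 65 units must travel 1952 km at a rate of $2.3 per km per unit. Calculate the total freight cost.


TC = dist * cost * units = 1952 * 2.3 * 65 = $291824.00

$291824.00


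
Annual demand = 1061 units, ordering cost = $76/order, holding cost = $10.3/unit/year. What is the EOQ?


Formula: EOQ = sqrt(2 * D * S / H)
Numerator: 2 * 1061 * 76 = 161272
2DS/H = 161272 / 10.3 = 15657.5
EOQ = sqrt(15657.5) = 125.1 units

125.1 units


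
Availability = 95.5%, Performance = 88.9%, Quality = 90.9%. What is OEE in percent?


Formula: OEE = Availability * Performance * Quality / 10000
A * P = 95.5% * 88.9% / 100 = 84.9%
OEE = 84.9% * 90.9% / 100 = 77.2%

77.2%


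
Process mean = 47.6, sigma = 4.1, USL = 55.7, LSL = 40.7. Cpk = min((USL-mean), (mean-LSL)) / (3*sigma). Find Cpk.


Cpu = (55.7 - 47.6) / (3 * 4.1) = 0.66
Cpl = (47.6 - 40.7) / (3 * 4.1) = 0.56
Cpk = min(0.66, 0.56) = 0.56

0.56


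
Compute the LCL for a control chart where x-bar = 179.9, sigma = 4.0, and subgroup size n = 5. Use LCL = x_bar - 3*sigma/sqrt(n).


LCL = 179.9 - 3 * 4.0 / sqrt(5)

174.53


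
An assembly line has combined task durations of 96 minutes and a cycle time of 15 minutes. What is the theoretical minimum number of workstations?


Formula: N_min = ceil(Sum of Task Times / Cycle Time)
N_min = ceil(96 min / 15 min) = ceil(6.4)
N_min = 7 stations

7


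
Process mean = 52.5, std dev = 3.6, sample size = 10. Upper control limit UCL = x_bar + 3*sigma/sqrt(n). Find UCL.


UCL = 52.5 + 3 * 3.6 / sqrt(10)

55.92


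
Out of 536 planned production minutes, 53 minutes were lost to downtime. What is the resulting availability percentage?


Formula: Availability = (Planned Time - Downtime) / Planned Time * 100
Uptime = 536 - 53 = 483 min
Availability = 483 / 536 * 100 = 90.1%

90.1%


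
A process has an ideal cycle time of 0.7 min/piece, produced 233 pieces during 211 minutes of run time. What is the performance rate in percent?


Formula: Performance = (Ideal CT * Total Count) / Run Time * 100
Ideal output time = 0.7 * 233 = 163.1 min
Performance = 163.1 / 211 * 100 = 77.3%

77.3%


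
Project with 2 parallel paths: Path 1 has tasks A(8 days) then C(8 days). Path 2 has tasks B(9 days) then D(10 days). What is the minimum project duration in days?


Path 1 = 8 + 8 = 16 days
Path 2 = 9 + 10 = 19 days
Duration = max(16, 19) = 19 days

19 days


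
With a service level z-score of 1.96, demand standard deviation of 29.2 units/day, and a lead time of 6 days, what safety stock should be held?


Formula: SS = z * sigma_d * sqrt(LT)
sqrt(LT) = sqrt(6) = 2.4495
SS = 1.96 * 29.2 * 2.4495
SS = 140.2 units

140.2 units


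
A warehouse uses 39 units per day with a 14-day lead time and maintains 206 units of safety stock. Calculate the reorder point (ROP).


Formula: ROP = (Daily Demand * Lead Time) + Safety Stock
Demand during lead time = 39 * 14 = 546 units
ROP = 546 + 206 = 752 units

752 units


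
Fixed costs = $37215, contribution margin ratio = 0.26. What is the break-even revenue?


Formula: BER = Fixed Costs / Contribution Margin Ratio
BER = $37215 / 0.26
BER = $143134.62 (to the nearest cent)

$143134.62


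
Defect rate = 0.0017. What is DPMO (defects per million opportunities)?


DPMO = defect_rate * 1000000 = 0.0017 * 1000000

1700


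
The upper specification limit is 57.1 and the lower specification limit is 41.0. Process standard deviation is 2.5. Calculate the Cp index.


Cp = (57.1 - 41.0) / (6 * 2.5)

1.07


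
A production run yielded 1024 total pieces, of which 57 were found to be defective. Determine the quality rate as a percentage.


Formula: Quality Rate = Good Pieces / Total Pieces * 100
Good pieces = 1024 - 57 = 967
QR = 967 / 1024 * 100 = 94.4%

94.4%


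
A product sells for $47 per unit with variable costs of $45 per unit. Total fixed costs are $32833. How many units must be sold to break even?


Formula: BEQ = Fixed Costs / (Price - Variable Cost)
Contribution margin = $47 - $45 = $2/unit
BEQ = ceil($32833 / $2/unit) = ceil(16416.5) = 16417 units

16417 units


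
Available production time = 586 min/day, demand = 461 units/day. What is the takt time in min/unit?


Formula: Takt Time = Available Production Time / Customer Demand
Takt = 586 min/day / 461 units/day
Takt = 1.27 min/unit

1.27 min/unit


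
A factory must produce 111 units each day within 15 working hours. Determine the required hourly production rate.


Formula: Production Rate = Daily Demand / Available Hours
Rate = 111 units/day / 15 hours/day
Rate = 7.4 units/hour

7.4 units/hour


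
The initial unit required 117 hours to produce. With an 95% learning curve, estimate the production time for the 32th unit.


Formula: T_n = T_1 * (learning_rate)^(log2(n)) where learning_rate = rate/100
Doublings = log2(32) = 5
T_n = 117 * 0.95^5
T_n = 117 * 0.7738 = 90.5 hours

90.5 hours


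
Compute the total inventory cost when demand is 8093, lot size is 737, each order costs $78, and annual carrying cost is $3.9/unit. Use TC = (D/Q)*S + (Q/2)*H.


TC = 8093/737 * 78 + 737/2 * 3.9

$2293.67


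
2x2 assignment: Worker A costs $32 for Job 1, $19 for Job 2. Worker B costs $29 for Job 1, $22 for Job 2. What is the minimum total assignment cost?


Option 1: A->1 + B->2 = $32 + $22 = $54
Option 2: A->2 + B->1 = $19 + $29 = $48
Min cost = min($54, $48) = $48

$48


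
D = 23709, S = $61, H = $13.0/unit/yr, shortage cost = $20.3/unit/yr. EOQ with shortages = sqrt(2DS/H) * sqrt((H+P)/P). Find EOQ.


Formula: EOQ* = sqrt(2DS/H) * sqrt((H+P)/P)
Base EOQ = sqrt(2*23709*61/13.0) = 471.7 units
Correction = sqrt((13.0+20.3)/20.3) = 1.28078
EOQ* = 471.7 * 1.28078 = 604.1 units

604.1 units


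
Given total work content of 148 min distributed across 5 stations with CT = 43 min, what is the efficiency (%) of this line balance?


Formula: Efficiency = Sum of Task Times / (N_stations * CT) * 100
Total station capacity = 5 stations * 43 min = 215 min
Efficiency = 148 / 215 * 100 = 68.8%

68.8%


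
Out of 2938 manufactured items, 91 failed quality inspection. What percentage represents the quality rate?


Formula: Quality Rate = Good Pieces / Total Pieces * 100
Good pieces = 2938 - 91 = 2847
QR = 2847 / 2938 * 100 = 96.9%

96.9%


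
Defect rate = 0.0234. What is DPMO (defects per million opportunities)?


DPMO = defect_rate * 1000000 = 0.0234 * 1000000

23400


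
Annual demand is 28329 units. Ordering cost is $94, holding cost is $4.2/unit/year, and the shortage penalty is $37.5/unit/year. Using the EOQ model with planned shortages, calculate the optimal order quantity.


Formula: EOQ* = sqrt(2DS/H) * sqrt((H+P)/P)
Base EOQ = sqrt(2*28329*94/4.2) = 1126.08 units
Correction = sqrt((4.2+37.5)/37.5) = 1.05451
EOQ* = 1126.08 * 1.05451 = 1187.5 units

1187.5 units


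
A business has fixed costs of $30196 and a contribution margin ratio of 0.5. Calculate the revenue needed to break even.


Formula: BER = Fixed Costs / Contribution Margin Ratio
BER = $30196 / 0.5
BER = $60392.00 (to the nearest cent)

$60392.00


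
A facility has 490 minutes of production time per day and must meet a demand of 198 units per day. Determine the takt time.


Formula: Takt Time = Available Production Time / Customer Demand
Takt = 490 min/day / 198 units/day
Takt = 2.47 min/unit

2.47 min/unit


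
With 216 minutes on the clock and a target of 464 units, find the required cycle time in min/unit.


Formula: CT = Available Time / Number of Units
CT = 216 min / 464 units
CT = 0.47 min/unit

0.47 min/unit


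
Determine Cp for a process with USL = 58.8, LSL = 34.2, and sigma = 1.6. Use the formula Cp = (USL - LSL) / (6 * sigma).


Cp = (58.8 - 34.2) / (6 * 1.6)

2.56


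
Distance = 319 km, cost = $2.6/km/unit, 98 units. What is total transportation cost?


TC = dist * cost * units = 319 * 2.6 * 98 = $81281.20

$81281.20


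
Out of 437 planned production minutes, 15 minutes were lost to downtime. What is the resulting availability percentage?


Formula: Availability = (Planned Time - Downtime) / Planned Time * 100
Uptime = 437 - 15 = 422 min
Availability = 422 / 437 * 100 = 96.6%

96.6%


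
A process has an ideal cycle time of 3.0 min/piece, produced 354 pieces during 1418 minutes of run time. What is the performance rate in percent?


Formula: Performance = (Ideal CT * Total Count) / Run Time * 100
Ideal output time = 3.0 * 354 = 1062.0 min
Performance = 1062.0 / 1418 * 100 = 74.9%

74.9%


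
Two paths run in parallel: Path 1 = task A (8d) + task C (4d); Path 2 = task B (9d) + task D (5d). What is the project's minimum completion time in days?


Path 1 = 8 + 4 = 12 days
Path 2 = 9 + 5 = 14 days
Duration = max(12, 14) = 14 days

14 days


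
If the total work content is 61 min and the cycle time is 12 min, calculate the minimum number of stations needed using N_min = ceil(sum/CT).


Formula: N_min = ceil(Sum of Task Times / Cycle Time)
N_min = ceil(61 min / 12 min) = ceil(5.0833)
N_min = 6 stations

6


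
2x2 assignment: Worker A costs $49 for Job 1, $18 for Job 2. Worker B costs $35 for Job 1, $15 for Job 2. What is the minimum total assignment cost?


Option 1: A->1 + B->2 = $49 + $15 = $64
Option 2: A->2 + B->1 = $18 + $35 = $53
Min cost = min($64, $53) = $53

$53


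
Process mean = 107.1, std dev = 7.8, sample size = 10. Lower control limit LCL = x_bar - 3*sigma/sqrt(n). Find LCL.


LCL = 107.1 - 3 * 7.8 / sqrt(10)

99.7


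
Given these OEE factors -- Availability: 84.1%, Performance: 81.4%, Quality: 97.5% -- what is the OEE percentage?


Formula: OEE = Availability * Performance * Quality / 10000
A * P = 84.1% * 81.4% / 100 = 68.46%
OEE = 68.46% * 97.5% / 100 = 66.7%

66.7%


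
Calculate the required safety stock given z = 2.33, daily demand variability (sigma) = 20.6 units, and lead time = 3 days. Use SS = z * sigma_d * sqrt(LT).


Formula: SS = z * sigma_d * sqrt(LT)
sqrt(LT) = sqrt(3) = 1.7321
SS = 2.33 * 20.6 * 1.7321
SS = 83.1 units

83.1 units


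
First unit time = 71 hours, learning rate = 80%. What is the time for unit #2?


Formula: T_n = T_1 * (learning_rate)^(log2(n)) where learning_rate = rate/100
Doublings = log2(2) = 1
T_n = 71 * 0.8^1
T_n = 71 * 0.8 = 56.8 hours

56.8 hours


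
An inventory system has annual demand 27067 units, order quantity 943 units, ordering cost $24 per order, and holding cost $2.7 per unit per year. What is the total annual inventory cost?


TC = 27067/943 * 24 + 943/2 * 2.7

$1961.92


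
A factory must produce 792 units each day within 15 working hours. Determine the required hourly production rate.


Formula: Production Rate = Daily Demand / Available Hours
Rate = 792 units/day / 15 hours/day
Rate = 52.8 units/hour

52.8 units/hour


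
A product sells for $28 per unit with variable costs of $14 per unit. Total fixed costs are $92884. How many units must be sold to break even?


Formula: BEQ = Fixed Costs / (Price - Variable Cost)
Contribution margin = $28 - $14 = $14/unit
BEQ = ceil($92884 / $14/unit) = ceil(6634.57) = 6635 units

6635 units


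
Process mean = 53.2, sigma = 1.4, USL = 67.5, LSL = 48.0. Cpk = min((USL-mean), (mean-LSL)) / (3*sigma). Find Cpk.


Cpu = (67.5 - 53.2) / (3 * 1.4) = 3.4
Cpl = (53.2 - 48.0) / (3 * 1.4) = 1.24
Cpk = min(3.4, 1.24) = 1.24

1.24


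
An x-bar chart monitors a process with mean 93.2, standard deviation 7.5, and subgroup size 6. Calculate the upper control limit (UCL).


UCL = 93.2 + 3 * 7.5 / sqrt(6)

102.39


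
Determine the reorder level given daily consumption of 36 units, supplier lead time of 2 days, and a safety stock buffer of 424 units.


Formula: ROP = (Daily Demand * Lead Time) + Safety Stock
Demand during lead time = 36 * 2 = 72 units
ROP = 72 + 424 = 496 units

496 units


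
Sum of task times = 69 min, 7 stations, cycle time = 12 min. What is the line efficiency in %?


Formula: Efficiency = Sum of Task Times / (N_stations * CT) * 100
Total station capacity = 7 stations * 12 min = 84 min
Efficiency = 69 / 84 * 100 = 82.1%

82.1%


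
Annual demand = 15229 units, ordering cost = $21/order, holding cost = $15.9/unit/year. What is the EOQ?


Formula: EOQ = sqrt(2 * D * S / H)
Numerator: 2 * 15229 * 21 = 639618
2DS/H = 639618 / 15.9 = 40227.5
EOQ = sqrt(40227.5) = 200.6 units

200.6 units


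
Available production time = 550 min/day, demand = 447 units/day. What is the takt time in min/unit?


Formula: Takt Time = Available Production Time / Customer Demand
Takt = 550 min/day / 447 units/day
Takt = 1.23 min/unit

1.23 min/unit


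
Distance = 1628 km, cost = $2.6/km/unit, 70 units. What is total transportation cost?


TC = dist * cost * units = 1628 * 2.6 * 70 = $296296.00

$296296.00


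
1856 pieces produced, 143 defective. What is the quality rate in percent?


Formula: Quality Rate = Good Pieces / Total Pieces * 100
Good pieces = 1856 - 143 = 1713
QR = 1713 / 1856 * 100 = 92.3%

92.3%


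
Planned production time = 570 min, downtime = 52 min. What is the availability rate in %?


Formula: Availability = (Planned Time - Downtime) / Planned Time * 100
Uptime = 570 - 52 = 518 min
Availability = 518 / 570 * 100 = 90.9%

90.9%


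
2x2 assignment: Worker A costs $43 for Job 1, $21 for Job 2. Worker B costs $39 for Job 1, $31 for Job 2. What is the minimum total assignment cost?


Option 1: A->1 + B->2 = $43 + $31 = $74
Option 2: A->2 + B->1 = $21 + $39 = $60
Min cost = min($74, $60) = $60

$60


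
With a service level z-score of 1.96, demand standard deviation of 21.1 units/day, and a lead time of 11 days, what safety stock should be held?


Formula: SS = z * sigma_d * sqrt(LT)
sqrt(LT) = sqrt(11) = 3.3166
SS = 1.96 * 21.1 * 3.3166
SS = 137.2 units

137.2 units


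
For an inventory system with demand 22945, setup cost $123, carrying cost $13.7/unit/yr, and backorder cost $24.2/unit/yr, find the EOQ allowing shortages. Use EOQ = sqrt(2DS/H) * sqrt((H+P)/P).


Formula: EOQ* = sqrt(2DS/H) * sqrt((H+P)/P)
Base EOQ = sqrt(2*22945*123/13.7) = 641.88 units
Correction = sqrt((13.7+24.2)/24.2) = 1.25145
EOQ* = 641.88 * 1.25145 = 803.3 units

803.3 units


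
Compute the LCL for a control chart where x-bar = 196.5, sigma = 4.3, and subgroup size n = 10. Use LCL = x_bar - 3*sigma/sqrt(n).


LCL = 196.5 - 3 * 4.3 / sqrt(10)

192.42


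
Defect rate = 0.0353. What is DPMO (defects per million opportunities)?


DPMO = defect_rate * 1000000 = 0.0353 * 1000000

35300


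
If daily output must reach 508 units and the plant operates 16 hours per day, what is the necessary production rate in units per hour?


Formula: Production Rate = Daily Demand / Available Hours
Rate = 508 units/day / 16 hours/day
Rate = 31.8 units/hour

31.8 units/hour


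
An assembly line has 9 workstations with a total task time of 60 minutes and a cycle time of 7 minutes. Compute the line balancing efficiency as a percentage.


Formula: Efficiency = Sum of Task Times / (N_stations * CT) * 100
Total station capacity = 9 stations * 7 min = 63 min
Efficiency = 60 / 63 * 100 = 95.2%

95.2%


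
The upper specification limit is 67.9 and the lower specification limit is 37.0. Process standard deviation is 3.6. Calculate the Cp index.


Cp = (67.9 - 37.0) / (6 * 3.6)

1.43


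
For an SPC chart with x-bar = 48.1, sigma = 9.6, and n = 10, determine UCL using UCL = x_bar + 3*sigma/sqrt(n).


UCL = 48.1 + 3 * 9.6 / sqrt(10)

57.21


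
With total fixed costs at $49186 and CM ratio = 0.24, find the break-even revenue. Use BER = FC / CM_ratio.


Formula: BER = Fixed Costs / Contribution Margin Ratio
BER = $49186 / 0.24
BER = $204941.67 (to the nearest cent)

$204941.67


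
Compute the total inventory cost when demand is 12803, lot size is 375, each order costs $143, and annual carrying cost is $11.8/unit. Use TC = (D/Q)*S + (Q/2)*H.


TC = 12803/375 * 143 + 375/2 * 11.8

$7094.71


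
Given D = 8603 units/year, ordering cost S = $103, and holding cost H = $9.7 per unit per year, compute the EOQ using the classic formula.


Formula: EOQ = sqrt(2 * D * S / H)
Numerator: 2 * 8603 * 103 = 1772218
2DS/H = 1772218 / 9.7 = 182702.9
EOQ = sqrt(182702.9) = 427.4 units

427.4 units


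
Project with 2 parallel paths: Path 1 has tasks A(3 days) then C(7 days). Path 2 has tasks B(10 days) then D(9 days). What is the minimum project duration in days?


Path 1 = 3 + 7 = 10 days
Path 2 = 10 + 9 = 19 days
Duration = max(10, 19) = 19 days

19 days


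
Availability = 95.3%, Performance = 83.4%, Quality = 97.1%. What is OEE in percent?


Formula: OEE = Availability * Performance * Quality / 10000
A * P = 95.3% * 83.4% / 100 = 79.48%
OEE = 79.48% * 97.1% / 100 = 77.2%

77.2%


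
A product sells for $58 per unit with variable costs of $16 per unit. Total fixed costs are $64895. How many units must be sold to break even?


Formula: BEQ = Fixed Costs / (Price - Variable Cost)
Contribution margin = $58 - $16 = $42/unit
BEQ = ceil($64895 / $42/unit) = ceil(1545.12) = 1546 units

1546 units


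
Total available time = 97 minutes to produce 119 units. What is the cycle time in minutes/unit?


Formula: CT = Available Time / Number of Units
CT = 97 min / 119 units
CT = 0.82 min/unit

0.82 min/unit


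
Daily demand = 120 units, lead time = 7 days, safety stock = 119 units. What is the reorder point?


Formula: ROP = (Daily Demand * Lead Time) + Safety Stock
Demand during lead time = 120 * 7 = 840 units
ROP = 840 + 119 = 959 units

959 units


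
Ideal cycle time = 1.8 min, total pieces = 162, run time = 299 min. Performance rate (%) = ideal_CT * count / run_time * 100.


Formula: Performance = (Ideal CT * Total Count) / Run Time * 100
Ideal output time = 1.8 * 162 = 291.6 min
Performance = 291.6 / 299 * 100 = 97.5%

97.5%


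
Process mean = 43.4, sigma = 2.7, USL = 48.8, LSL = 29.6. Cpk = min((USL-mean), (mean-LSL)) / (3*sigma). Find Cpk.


Cpu = (48.8 - 43.4) / (3 * 2.7) = 0.67
Cpl = (43.4 - 29.6) / (3 * 2.7) = 1.7
Cpk = min(0.67, 1.7) = 0.67

0.67


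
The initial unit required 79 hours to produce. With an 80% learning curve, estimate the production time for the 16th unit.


Formula: T_n = T_1 * (learning_rate)^(log2(n)) where learning_rate = rate/100
Doublings = log2(16) = 4
T_n = 79 * 0.8^4
T_n = 79 * 0.4096 = 32.4 hours

32.4 hours


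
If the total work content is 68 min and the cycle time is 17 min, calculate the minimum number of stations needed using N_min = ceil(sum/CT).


Formula: N_min = ceil(Sum of Task Times / Cycle Time)
N_min = ceil(68 min / 17 min) = ceil(4.0)
N_min = 4 stations

4


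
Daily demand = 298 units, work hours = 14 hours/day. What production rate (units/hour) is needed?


Formula: Production Rate = Daily Demand / Available Hours
Rate = 298 units/day / 14 hours/day
Rate = 21.3 units/hour

21.3 units/hour


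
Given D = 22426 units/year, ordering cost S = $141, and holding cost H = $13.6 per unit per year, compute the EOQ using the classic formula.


Formula: EOQ = sqrt(2 * D * S / H)
Numerator: 2 * 22426 * 141 = 6324132
2DS/H = 6324132 / 13.6 = 465009.7
EOQ = sqrt(465009.7) = 681.9 units

681.9 units


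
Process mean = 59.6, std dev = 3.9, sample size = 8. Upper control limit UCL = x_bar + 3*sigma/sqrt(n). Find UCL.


UCL = 59.6 + 3 * 3.9 / sqrt(8)

63.74


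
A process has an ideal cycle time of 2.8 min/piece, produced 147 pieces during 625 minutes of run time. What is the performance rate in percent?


Formula: Performance = (Ideal CT * Total Count) / Run Time * 100
Ideal output time = 2.8 * 147 = 411.6 min
Performance = 411.6 / 625 * 100 = 65.9%

65.9%


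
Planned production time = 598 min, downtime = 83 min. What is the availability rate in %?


Formula: Availability = (Planned Time - Downtime) / Planned Time * 100
Uptime = 598 - 83 = 515 min
Availability = 515 / 598 * 100 = 86.1%

86.1%


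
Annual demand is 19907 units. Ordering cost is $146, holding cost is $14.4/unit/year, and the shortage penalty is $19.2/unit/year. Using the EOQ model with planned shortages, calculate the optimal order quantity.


Formula: EOQ* = sqrt(2DS/H) * sqrt((H+P)/P)
Base EOQ = sqrt(2*19907*146/14.4) = 635.35 units
Correction = sqrt((14.4+19.2)/19.2) = 1.32288
EOQ* = 635.35 * 1.32288 = 840.5 units

840.5 units


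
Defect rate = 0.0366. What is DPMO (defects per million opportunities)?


DPMO = defect_rate * 1000000 = 0.0366 * 1000000

36600


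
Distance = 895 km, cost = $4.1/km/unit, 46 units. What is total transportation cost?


TC = dist * cost * units = 895 * 4.1 * 46 = $168797.00

$168797.00


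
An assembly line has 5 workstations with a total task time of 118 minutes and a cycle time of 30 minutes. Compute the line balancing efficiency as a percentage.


Formula: Efficiency = Sum of Task Times / (N_stations * CT) * 100
Total station capacity = 5 stations * 30 min = 150 min
Efficiency = 118 / 150 * 100 = 78.7%

78.7%


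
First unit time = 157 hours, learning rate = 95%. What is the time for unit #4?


Formula: T_n = T_1 * (learning_rate)^(log2(n)) where learning_rate = rate/100
Doublings = log2(4) = 2
T_n = 157 * 0.95^2
T_n = 157 * 0.9025 = 141.7 hours

141.7 hours


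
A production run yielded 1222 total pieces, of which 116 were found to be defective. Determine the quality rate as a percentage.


Formula: Quality Rate = Good Pieces / Total Pieces * 100
Good pieces = 1222 - 116 = 1106
QR = 1106 / 1222 * 100 = 90.5%

90.5%


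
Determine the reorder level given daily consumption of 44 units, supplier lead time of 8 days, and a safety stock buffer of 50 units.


Formula: ROP = (Daily Demand * Lead Time) + Safety Stock
Demand during lead time = 44 * 8 = 352 units
ROP = 352 + 50 = 402 units

402 units


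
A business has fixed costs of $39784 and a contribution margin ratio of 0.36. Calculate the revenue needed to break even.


Formula: BER = Fixed Costs / Contribution Margin Ratio
BER = $39784 / 0.36
BER = $110511.11 (to the nearest cent)

$110511.11


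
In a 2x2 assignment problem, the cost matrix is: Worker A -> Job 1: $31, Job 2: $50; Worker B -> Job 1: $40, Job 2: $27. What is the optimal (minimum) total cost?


Option 1: A->1 + B->2 = $31 + $27 = $58
Option 2: A->2 + B->1 = $50 + $40 = $90
Min cost = min($58, $90) = $58

$58


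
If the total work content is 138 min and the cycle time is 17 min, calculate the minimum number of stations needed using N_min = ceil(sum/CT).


Formula: N_min = ceil(Sum of Task Times / Cycle Time)
N_min = ceil(138 min / 17 min) = ceil(8.1176)
N_min = 9 stations

9


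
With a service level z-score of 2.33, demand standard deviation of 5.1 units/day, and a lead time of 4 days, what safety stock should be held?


Formula: SS = z * sigma_d * sqrt(LT)
sqrt(LT) = sqrt(4) = 2.0
SS = 2.33 * 5.1 * 2.0
SS = 23.8 units

23.8 units


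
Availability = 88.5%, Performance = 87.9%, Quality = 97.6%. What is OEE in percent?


Formula: OEE = Availability * Performance * Quality / 10000
A * P = 88.5% * 87.9% / 100 = 77.79%
OEE = 77.79% * 97.6% / 100 = 75.9%

75.9%


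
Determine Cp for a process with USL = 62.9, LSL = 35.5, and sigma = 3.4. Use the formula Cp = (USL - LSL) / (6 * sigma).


Cp = (62.9 - 35.5) / (6 * 3.4)

1.34


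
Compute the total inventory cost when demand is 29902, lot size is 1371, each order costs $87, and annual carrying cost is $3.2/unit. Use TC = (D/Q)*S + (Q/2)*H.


TC = 29902/1371 * 87 + 1371/2 * 3.2

$4091.10


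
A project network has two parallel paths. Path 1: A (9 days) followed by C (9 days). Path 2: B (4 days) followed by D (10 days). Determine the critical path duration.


Path 1 = 9 + 9 = 18 days
Path 2 = 4 + 10 = 14 days
Duration = max(18, 14) = 18 days

18 days


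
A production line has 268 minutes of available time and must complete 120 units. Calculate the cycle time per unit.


Formula: CT = Available Time / Number of Units
CT = 268 min / 120 units
CT = 2.23 min/unit

2.23 min/unit


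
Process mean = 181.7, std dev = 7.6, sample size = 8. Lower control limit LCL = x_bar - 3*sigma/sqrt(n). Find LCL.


LCL = 181.7 - 3 * 7.6 / sqrt(8)

173.64


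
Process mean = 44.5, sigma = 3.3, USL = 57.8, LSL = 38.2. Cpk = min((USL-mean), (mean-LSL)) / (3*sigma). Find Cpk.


Cpu = (57.8 - 44.5) / (3 * 3.3) = 1.34
Cpl = (44.5 - 38.2) / (3 * 3.3) = 0.64
Cpk = min(1.34, 0.64) = 0.64

0.64


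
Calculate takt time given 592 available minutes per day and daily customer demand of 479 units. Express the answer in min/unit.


Formula: Takt Time = Available Production Time / Customer Demand
Takt = 592 min/day / 479 units/day
Takt = 1.24 min/unit

1.24 min/unit


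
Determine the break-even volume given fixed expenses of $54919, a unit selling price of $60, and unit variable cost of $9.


Formula: BEQ = Fixed Costs / (Price - Variable Cost)
Contribution margin = $60 - $9 = $51/unit
BEQ = ceil($54919 / $51/unit) = ceil(1076.84) = 1077 units

1077 units


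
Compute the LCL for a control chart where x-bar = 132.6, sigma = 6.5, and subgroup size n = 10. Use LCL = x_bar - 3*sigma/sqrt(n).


LCL = 132.6 - 3 * 6.5 / sqrt(10)

126.43


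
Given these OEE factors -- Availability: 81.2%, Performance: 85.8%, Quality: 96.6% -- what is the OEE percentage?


Formula: OEE = Availability * Performance * Quality / 10000
A * P = 81.2% * 85.8% / 100 = 69.67%
OEE = 69.67% * 96.6% / 100 = 67.3%

67.3%


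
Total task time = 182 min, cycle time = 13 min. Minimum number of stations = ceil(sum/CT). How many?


Formula: N_min = ceil(Sum of Task Times / Cycle Time)
N_min = ceil(182 min / 13 min) = ceil(14.0)
N_min = 14 stations

14


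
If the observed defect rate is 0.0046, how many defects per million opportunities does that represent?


DPMO = defect_rate * 1000000 = 0.0046 * 1000000

4600


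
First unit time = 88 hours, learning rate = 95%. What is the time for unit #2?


Formula: T_n = T_1 * (learning_rate)^(log2(n)) where learning_rate = rate/100
Doublings = log2(2) = 1
T_n = 88 * 0.95^1
T_n = 88 * 0.95 = 83.6 hours

83.6 hours


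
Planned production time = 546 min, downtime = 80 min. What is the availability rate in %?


Formula: Availability = (Planned Time - Downtime) / Planned Time * 100
Uptime = 546 - 80 = 466 min
Availability = 466 / 546 * 100 = 85.3%

85.3%


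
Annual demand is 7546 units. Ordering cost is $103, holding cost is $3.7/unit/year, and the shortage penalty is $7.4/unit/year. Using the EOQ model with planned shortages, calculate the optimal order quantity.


Formula: EOQ* = sqrt(2DS/H) * sqrt((H+P)/P)
Base EOQ = sqrt(2*7546*103/3.7) = 648.17 units
Correction = sqrt((3.7+7.4)/7.4) = 1.22474
EOQ* = 648.17 * 1.22474 = 793.8 units

793.8 units


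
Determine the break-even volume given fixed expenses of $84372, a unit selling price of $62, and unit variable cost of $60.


Formula: BEQ = Fixed Costs / (Price - Variable Cost)
Contribution margin = $62 - $60 = $2/unit
BEQ = ceil($84372 / $2/unit) = ceil(42186.0) = 42186 units

42186 units


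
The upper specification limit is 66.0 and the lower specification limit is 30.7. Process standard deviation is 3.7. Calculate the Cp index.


Cp = (66.0 - 30.7) / (6 * 3.7)

1.59


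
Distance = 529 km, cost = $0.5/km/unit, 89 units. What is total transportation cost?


TC = dist * cost * units = 529 * 0.5 * 89 = $23540.50

$23540.50


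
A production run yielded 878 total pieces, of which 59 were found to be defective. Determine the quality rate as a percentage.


Formula: Quality Rate = Good Pieces / Total Pieces * 100
Good pieces = 878 - 59 = 819
QR = 819 / 878 * 100 = 93.3%

93.3%


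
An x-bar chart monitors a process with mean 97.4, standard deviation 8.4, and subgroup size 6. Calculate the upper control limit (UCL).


UCL = 97.4 + 3 * 8.4 / sqrt(6)

107.69


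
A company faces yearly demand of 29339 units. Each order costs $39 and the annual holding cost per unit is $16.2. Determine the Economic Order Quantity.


Formula: EOQ = sqrt(2 * D * S / H)
Numerator: 2 * 29339 * 39 = 2288442
2DS/H = 2288442 / 16.2 = 141261.9
EOQ = sqrt(141261.9) = 375.8 units

375.8 units


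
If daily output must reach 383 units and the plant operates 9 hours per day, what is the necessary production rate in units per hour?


Formula: Production Rate = Daily Demand / Available Hours
Rate = 383 units/day / 9 hours/day
Rate = 42.6 units/hour

42.6 units/hour


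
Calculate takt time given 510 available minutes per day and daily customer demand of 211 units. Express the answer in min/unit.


Formula: Takt Time = Available Production Time / Customer Demand
Takt = 510 min/day / 211 units/day
Takt = 2.42 min/unit

2.42 min/unit


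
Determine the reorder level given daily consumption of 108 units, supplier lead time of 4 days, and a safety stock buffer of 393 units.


Formula: ROP = (Daily Demand * Lead Time) + Safety Stock
Demand during lead time = 108 * 4 = 432 units
ROP = 432 + 393 = 825 units

825 units


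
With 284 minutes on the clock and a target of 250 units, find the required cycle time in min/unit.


Formula: CT = Available Time / Number of Units
CT = 284 min / 250 units
CT = 1.14 min/unit

1.14 min/unit


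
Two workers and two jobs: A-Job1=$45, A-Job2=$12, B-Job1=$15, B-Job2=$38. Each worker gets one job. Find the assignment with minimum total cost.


Option 1: A->1 + B->2 = $45 + $38 = $83
Option 2: A->2 + B->1 = $12 + $15 = $27
Min cost = min($83, $27) = $27

$27


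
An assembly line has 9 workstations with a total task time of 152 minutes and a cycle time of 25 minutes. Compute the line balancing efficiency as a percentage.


Formula: Efficiency = Sum of Task Times / (N_stations * CT) * 100
Total station capacity = 9 stations * 25 min = 225 min
Efficiency = 152 / 225 * 100 = 67.6%

67.6%


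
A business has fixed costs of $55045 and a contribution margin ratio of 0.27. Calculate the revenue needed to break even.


Formula: BER = Fixed Costs / Contribution Margin Ratio
BER = $55045 / 0.27
BER = $203870.37 (to the nearest cent)

$203870.37


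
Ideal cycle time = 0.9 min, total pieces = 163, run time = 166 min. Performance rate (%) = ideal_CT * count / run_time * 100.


Formula: Performance = (Ideal CT * Total Count) / Run Time * 100
Ideal output time = 0.9 * 163 = 146.7 min
Performance = 146.7 / 166 * 100 = 88.4%

88.4%


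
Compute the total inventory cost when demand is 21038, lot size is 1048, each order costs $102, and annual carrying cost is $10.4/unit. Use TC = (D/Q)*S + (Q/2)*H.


TC = 21038/1048 * 102 + 1048/2 * 10.4

$7497.19


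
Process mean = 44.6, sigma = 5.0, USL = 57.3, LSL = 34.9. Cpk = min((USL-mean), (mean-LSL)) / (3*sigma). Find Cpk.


Cpu = (57.3 - 44.6) / (3 * 5.0) = 0.85
Cpl = (44.6 - 34.9) / (3 * 5.0) = 0.65
Cpk = min(0.85, 0.65) = 0.65

0.65


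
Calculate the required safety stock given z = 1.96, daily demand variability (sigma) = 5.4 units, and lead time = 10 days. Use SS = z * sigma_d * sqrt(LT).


Formula: SS = z * sigma_d * sqrt(LT)
sqrt(LT) = sqrt(10) = 3.1623
SS = 1.96 * 5.4 * 3.1623
SS = 33.5 units

33.5 units


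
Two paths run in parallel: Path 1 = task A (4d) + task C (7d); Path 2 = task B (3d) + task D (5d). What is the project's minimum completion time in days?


Path 1 = 4 + 7 = 11 days
Path 2 = 3 + 5 = 8 days
Duration = max(11, 8) = 11 days

11 days


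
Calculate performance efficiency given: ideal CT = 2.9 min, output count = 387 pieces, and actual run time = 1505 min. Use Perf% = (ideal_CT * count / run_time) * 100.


Formula: Performance = (Ideal CT * Total Count) / Run Time * 100
Ideal output time = 2.9 * 387 = 1122.3 min
Performance = 1122.3 / 1505 * 100 = 74.6%

74.6%


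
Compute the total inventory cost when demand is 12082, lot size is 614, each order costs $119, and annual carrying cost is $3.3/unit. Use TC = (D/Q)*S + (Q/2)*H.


TC = 12082/614 * 119 + 614/2 * 3.3

$3354.73


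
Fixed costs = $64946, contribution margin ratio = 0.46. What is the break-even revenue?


Formula: BER = Fixed Costs / Contribution Margin Ratio
BER = $64946 / 0.46
BER = $141186.96 (to the nearest cent)

$141186.96


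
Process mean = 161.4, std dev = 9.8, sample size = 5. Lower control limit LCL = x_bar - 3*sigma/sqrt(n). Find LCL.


LCL = 161.4 - 3 * 9.8 / sqrt(5)

148.25


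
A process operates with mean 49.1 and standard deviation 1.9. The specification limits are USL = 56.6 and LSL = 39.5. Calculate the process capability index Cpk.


Cpu = (56.6 - 49.1) / (3 * 1.9) = 1.32
Cpl = (49.1 - 39.5) / (3 * 1.9) = 1.68
Cpk = min(1.32, 1.68) = 1.32

1.32


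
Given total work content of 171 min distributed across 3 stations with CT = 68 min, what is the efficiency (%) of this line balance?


Formula: Efficiency = Sum of Task Times / (N_stations * CT) * 100
Total station capacity = 3 stations * 68 min = 204 min
Efficiency = 171 / 204 * 100 = 83.8%

83.8%


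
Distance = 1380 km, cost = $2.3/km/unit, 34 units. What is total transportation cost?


TC = dist * cost * units = 1380 * 2.3 * 34 = $107916.00

$107916.00


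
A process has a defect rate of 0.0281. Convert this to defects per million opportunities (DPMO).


DPMO = defect_rate * 1000000 = 0.0281 * 1000000

28100


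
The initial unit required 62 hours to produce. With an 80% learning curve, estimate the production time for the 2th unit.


Formula: T_n = T_1 * (learning_rate)^(log2(n)) where learning_rate = rate/100
Doublings = log2(2) = 1
T_n = 62 * 0.8^1
T_n = 62 * 0.8 = 49.6 hours

49.6 hours


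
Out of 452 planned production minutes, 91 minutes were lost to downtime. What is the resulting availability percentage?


Formula: Availability = (Planned Time - Downtime) / Planned Time * 100
Uptime = 452 - 91 = 361 min
Availability = 361 / 452 * 100 = 79.9%

79.9%


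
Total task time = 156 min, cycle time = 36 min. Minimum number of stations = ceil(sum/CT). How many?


Formula: N_min = ceil(Sum of Task Times / Cycle Time)
N_min = ceil(156 min / 36 min) = ceil(4.3333)
N_min = 5 stations

5


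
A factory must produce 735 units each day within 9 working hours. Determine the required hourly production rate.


Formula: Production Rate = Daily Demand / Available Hours
Rate = 735 units/day / 9 hours/day
Rate = 81.7 units/hour

81.7 units/hour


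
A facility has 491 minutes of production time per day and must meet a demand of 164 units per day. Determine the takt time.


Formula: Takt Time = Available Production Time / Customer Demand
Takt = 491 min/day / 164 units/day
Takt = 2.99 min/unit

2.99 min/unit


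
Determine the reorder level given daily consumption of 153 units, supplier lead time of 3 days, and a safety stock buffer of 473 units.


Formula: ROP = (Daily Demand * Lead Time) + Safety Stock
Demand during lead time = 153 * 3 = 459 units
ROP = 459 + 473 = 932 units

932 units


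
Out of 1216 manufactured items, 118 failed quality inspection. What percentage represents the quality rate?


Formula: Quality Rate = Good Pieces / Total Pieces * 100
Good pieces = 1216 - 118 = 1098
QR = 1098 / 1216 * 100 = 90.3%

90.3%


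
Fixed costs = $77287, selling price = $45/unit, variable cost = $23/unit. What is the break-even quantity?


Formula: BEQ = Fixed Costs / (Price - Variable Cost)
Contribution margin = $45 - $23 = $22/unit
BEQ = ceil($77287 / $22/unit) = ceil(3513.05) = 3514 units

3514 units


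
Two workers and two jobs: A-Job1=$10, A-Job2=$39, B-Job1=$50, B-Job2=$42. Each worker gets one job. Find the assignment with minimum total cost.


Option 1: A->1 + B->2 = $10 + $42 = $52
Option 2: A->2 + B->1 = $39 + $50 = $89
Min cost = min($52, $89) = $52

$52


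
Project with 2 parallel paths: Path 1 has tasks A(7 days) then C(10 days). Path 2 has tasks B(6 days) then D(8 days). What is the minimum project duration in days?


Path 1 = 7 + 10 = 17 days
Path 2 = 6 + 8 = 14 days
Duration = max(17, 14) = 17 days

17 days


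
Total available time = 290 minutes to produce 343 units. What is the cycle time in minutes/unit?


Formula: CT = Available Time / Number of Units
CT = 290 min / 343 units
CT = 0.85 min/unit

0.85 min/unit


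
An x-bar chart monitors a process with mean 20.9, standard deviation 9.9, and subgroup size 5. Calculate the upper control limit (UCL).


UCL = 20.9 + 3 * 9.9 / sqrt(5)

34.18


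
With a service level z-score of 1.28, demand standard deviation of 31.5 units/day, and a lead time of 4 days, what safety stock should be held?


Formula: SS = z * sigma_d * sqrt(LT)
sqrt(LT) = sqrt(4) = 2.0
SS = 1.28 * 31.5 * 2.0
SS = 80.6 units

80.6 units


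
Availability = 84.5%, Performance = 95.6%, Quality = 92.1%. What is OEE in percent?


Formula: OEE = Availability * Performance * Quality / 10000
A * P = 84.5% * 95.6% / 100 = 80.78%
OEE = 80.78% * 92.1% / 100 = 74.4%

74.4%


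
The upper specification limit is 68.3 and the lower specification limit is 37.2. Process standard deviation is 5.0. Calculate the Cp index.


Cp = (68.3 - 37.2) / (6 * 5.0)

1.04
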